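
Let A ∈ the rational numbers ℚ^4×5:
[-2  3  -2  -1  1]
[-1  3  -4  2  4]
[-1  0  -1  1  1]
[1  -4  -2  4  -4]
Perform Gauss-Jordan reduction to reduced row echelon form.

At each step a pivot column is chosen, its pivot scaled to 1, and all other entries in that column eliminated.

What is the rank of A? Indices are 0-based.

step 1: normalize row 0 (÷-2) = (1, -3/2, 1, 1/2, -1/2)
  row 1: subtract -1×row0 = (0, 3/2, -3, 5/2, 7/2)
  row 2: subtract -1×row0 = (0, -3/2, 0, 3/2, 1/2)
  row 3: subtract 1×row0 = (0, -5/2, -3, 7/2, -7/2)
step 2: normalize row 1 (÷3/2) = (0, 1, -2, 5/3, 7/3)
  row 0: subtract -3/2×row1 = (1, 0, -2, 3, 3)
  row 2: subtract -3/2×row1 = (0, 0, -3, 4, 4)
  row 3: subtract -5/2×row1 = (0, 0, -8, 23/3, 7/3)
step 3: normalize row 2 (÷-3) = (0, 0, 1, -4/3, -4/3)
  row 0: subtract -2×row2 = (1, 0, 0, 1/3, 1/3)
  row 1: subtract -2×row2 = (0, 1, 0, -1, -1/3)
  row 3: subtract -8×row2 = (0, 0, 0, -3, -25/3)
step 4: normalize row 3 (÷-3) = (0, 0, 0, 1, 25/9)
  row 0: subtract 1/3×row3 = (1, 0, 0, 0, -16/27)
  row 1: subtract -1×row3 = (0, 1, 0, 0, 22/9)
  row 2: subtract -4/3×row3 = (0, 0, 1, 0, 64/27)

rank = 4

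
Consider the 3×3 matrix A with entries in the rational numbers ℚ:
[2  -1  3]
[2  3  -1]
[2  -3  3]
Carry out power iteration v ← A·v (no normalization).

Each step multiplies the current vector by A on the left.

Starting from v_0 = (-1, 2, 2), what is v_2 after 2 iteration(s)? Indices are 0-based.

v_0 = (-1, 2, 2).
v_1 = A·v_0 = (2, 2, -2).
v_2 = A·v_1 = (-4, 12, -8).

v_2 = (-4, 12, -8)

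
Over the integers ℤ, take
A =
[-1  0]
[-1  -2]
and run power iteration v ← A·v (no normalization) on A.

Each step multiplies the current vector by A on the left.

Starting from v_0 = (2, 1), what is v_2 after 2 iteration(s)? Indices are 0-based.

v_2 = (2, 10)

v_0 = (2, 1).
v_1 = A·v_0 = (-2, -4).
v_2 = A·v_1 = (2, 10).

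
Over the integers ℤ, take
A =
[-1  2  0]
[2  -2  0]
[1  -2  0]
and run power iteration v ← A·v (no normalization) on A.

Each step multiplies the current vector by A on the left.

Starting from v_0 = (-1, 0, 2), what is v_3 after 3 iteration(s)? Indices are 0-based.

v_3 = (17, -22, -17)

v_0 = (-1, 0, 2).
v_1 = A·v_0 = (1, -2, -1).
v_2 = A·v_1 = (-5, 6, 5).
v_3 = A·v_2 = (17, -22, -17).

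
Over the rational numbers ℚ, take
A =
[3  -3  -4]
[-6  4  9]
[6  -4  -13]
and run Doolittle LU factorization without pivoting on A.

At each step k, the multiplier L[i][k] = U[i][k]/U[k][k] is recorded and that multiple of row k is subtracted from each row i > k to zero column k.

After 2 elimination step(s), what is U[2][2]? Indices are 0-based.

U[2][2] = -4

Step 1: pivot at (0,0) is 3.
  row1 ← row1 − (-2)·row0  ⇒  L[1][0]=-2, U row1=(0, -2, 1)
  row2 ← row2 − (2)·row0  ⇒  L[2][0]=2, U row2=(0, 2, -5)
Step 2: pivot at (1,1) is -2.
  row2 ← row2 − (-1)·row1  ⇒  L[2][1]=-1, U row2=(0, 0, -4)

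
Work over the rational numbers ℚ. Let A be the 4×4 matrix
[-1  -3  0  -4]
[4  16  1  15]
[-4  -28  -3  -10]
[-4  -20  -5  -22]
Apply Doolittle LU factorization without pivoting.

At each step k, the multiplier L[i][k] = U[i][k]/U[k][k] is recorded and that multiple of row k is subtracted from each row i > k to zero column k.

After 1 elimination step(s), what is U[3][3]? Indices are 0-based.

U[3][3] = -6

k=0: U[0][0]=-1
  eliminate (1,0): mult=-4, new row 1: (0, 4, 1, -1); set L[1][0]=-4
  eliminate (2,0): mult=4, new row 2: (0, -16, -3, 6); set L[2][0]=4
  eliminate (3,0): mult=4, new row 3: (0, -8, -5, -6); set L[3][0]=4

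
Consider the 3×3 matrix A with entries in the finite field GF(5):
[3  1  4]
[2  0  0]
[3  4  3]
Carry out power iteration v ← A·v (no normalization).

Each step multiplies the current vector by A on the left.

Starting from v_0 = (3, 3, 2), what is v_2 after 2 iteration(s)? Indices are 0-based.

v_2 = (4, 0, 0)

v_0 = (3, 3, 2).
v_1 = A·v_0 = (0, 1, 2).
v_2 = A·v_1 = (4, 0, 0).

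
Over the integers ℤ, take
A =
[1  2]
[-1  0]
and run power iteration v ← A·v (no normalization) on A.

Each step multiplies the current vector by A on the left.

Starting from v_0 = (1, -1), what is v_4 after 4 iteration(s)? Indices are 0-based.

v_0 = (1, -1).
v_1 = A·v_0 = (-1, -1).
v_2 = A·v_1 = (-3, 1).
v_3 = A·v_2 = (-1, 3).
v_4 = A·v_3 = (5, 1).

v_4 = (5, 1)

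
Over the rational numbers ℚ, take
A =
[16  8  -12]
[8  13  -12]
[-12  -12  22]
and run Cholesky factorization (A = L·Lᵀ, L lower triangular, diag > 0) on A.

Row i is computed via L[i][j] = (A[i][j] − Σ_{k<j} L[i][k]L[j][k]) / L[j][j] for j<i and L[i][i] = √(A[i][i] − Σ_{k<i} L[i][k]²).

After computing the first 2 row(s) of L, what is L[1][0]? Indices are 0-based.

L[1][0] = 2

Step 1: L[0][0] = √(16) = 4.
  L[1][0] = (8) / L[0][0] = 2.
Step 2: L[1][1] = √(9) = 3.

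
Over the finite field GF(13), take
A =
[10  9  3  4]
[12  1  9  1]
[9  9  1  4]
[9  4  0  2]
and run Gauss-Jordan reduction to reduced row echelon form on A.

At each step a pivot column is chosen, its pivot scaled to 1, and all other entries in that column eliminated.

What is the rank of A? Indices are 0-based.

rank = 3

[1] R0 /= 10  ⇒  (1, 10, 12, 3)
     R1 -= 12·R0  ⇒  (0, 11, 8, 4)
     R2 -= 9·R0  ⇒  (0, 10, 10, 3)
     R3 -= 9·R0  ⇒  (0, 5, 9, 1)
[2] R1 /= 11  ⇒  (0, 1, 9, 11)
     R0 -= 10·R1  ⇒  (1, 0, 0, 10)
     R2 -= 10·R1  ⇒  (0, 0, 11, 10)
     R3 -= 5·R1  ⇒  (0, 0, 3, 11)
[3] R2 /= 11  ⇒  (0, 0, 1, 8)
     R1 -= 9·R2  ⇒  (0, 1, 0, 4)
     R3 -= 3·R2  ⇒  (0, 0, 0, 0)
column 3 empty below row 3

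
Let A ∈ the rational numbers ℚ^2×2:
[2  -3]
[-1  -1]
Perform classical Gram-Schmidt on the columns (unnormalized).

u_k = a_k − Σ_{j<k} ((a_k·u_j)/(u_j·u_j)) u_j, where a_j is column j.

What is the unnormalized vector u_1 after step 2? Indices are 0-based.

Step 1: u_0 = a_0 = (2, -1).
Step 2: u_1 = a_1 − (-1)·u_0 = (-1, -2).

u_1 = (-1, -2)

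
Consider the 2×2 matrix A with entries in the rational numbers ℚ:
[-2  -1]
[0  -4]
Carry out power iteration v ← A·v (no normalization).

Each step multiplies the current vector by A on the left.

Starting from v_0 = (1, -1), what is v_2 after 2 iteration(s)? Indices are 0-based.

v_0 = (1, -1).
v_1 = A·v_0 = (-1, 4).
v_2 = A·v_1 = (-2, -16).

v_2 = (-2, -16)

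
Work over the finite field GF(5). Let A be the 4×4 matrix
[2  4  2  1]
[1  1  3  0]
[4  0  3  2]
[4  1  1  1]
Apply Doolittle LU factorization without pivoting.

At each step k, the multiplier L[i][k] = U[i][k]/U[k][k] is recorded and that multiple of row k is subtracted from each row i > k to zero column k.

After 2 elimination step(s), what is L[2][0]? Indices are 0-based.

L[2][0] = 2

Step 1: pivot at (0,0) is 2.
  row1 ← row1 − (3)·row0  ⇒  L[1][0]=3, U row1=(0, 4, 2, 2)
  row2 ← row2 − (2)·row0  ⇒  L[2][0]=2, U row2=(0, 2, 4, 0)
  row3 ← row3 − (2)·row0  ⇒  L[3][0]=2, U row3=(0, 3, 2, 4)
Step 2: pivot at (1,1) is 4.
  row2 ← row2 − (3)·row1  ⇒  L[2][1]=3, U row2=(0, 0, 3, 4)
  row3 ← row3 − (2)·row1  ⇒  L[3][1]=2, U row3=(0, 0, 3, 0)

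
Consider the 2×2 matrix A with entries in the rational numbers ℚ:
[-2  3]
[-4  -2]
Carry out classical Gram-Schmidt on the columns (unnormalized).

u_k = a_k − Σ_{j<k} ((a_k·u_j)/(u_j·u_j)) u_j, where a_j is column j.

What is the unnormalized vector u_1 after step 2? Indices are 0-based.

u_1 = (16/5, -8/5)

Step 1: u_0 = a_0 = (-2, -4).
Step 2: u_1 = a_1 − (1/10)·u_0 = (16/5, -8/5).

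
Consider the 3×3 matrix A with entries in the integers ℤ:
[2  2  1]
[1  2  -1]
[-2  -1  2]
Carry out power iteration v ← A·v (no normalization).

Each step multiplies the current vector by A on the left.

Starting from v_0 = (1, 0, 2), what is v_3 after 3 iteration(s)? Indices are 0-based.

v_0 = (1, 0, 2).
v_1 = A·v_0 = (4, -1, 2).
v_2 = A·v_1 = (8, 0, -3).
v_3 = A·v_2 = (13, 11, -22).

v_3 = (13, 11, -22)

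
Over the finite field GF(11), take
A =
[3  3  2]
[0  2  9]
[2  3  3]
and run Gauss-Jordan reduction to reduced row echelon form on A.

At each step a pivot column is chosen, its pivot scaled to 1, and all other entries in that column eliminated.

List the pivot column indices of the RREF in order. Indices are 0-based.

pivot columns: 0, 1, 2

step 1: normalize row 0 (÷3) = (1, 1, 8)
  row 2: subtract 2×row0 = (0, 1, 9)
step 2: normalize row 1 (÷2) = (0, 1, 10)
  row 0: subtract 1×row1 = (1, 0, 9)
  row 2: subtract 1×row1 = (0, 0, 10)
step 3: normalize row 2 (÷10) = (0, 0, 1)
  row 0: subtract 9×row2 = (1, 0, 0)
  row 1: subtract 10×row2 = (0, 1, 0)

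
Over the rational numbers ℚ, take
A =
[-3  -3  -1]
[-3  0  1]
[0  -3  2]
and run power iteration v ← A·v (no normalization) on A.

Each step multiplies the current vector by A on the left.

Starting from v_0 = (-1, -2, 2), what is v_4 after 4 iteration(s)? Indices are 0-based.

v_4 = (-970, -455, -343)

v_0 = (-1, -2, 2).
v_1 = A·v_0 = (7, 5, 10).
v_2 = A·v_1 = (-46, -11, 5).
v_3 = A·v_2 = (166, 143, 43).
v_4 = A·v_3 = (-970, -455, -343).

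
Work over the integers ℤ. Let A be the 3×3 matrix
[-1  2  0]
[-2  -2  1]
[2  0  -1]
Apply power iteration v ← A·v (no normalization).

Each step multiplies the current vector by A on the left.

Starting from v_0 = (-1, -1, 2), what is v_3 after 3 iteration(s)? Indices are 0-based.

v_0 = (-1, -1, 2).
v_1 = A·v_0 = (-1, 6, -4).
v_2 = A·v_1 = (13, -14, 2).
v_3 = A·v_2 = (-41, 4, 24).

v_3 = (-41, 4, 24)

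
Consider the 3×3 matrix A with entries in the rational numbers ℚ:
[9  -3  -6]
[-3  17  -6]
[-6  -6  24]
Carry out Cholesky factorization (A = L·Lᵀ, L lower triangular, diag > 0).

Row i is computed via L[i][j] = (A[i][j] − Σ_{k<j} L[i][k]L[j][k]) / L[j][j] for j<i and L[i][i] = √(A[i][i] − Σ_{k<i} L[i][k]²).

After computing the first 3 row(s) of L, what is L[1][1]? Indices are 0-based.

Step 1: L[0][0] = √(9) = 3.
  L[1][0] = (-3) / L[0][0] = -1.
Step 2: L[1][1] = √(16) = 4.
  L[2][0] = (-6) / L[0][0] = -2.
  L[2][1] = (-8) / L[1][1] = -2.
Step 3: L[2][2] = √(16) = 4.

L[1][1] = 4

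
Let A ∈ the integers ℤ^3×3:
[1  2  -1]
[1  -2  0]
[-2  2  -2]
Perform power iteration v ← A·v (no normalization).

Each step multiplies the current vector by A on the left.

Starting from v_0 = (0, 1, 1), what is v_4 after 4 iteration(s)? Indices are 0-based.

v_0 = (0, 1, 1).
v_1 = A·v_0 = (1, -2, 0).
v_2 = A·v_1 = (-3, 5, -6).
v_3 = A·v_2 = (13, -13, 28).
v_4 = A·v_3 = (-41, 39, -108).

v_4 = (-41, 39, -108)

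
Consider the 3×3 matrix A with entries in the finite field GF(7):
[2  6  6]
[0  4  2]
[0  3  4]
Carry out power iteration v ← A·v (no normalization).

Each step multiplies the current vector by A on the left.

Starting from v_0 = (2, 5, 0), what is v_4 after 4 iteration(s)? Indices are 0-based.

v_4 = (2, 0, 2)

v_0 = (2, 5, 0).
v_1 = A·v_0 = (6, 6, 1).
v_2 = A·v_1 = (5, 5, 1).
v_3 = A·v_2 = (4, 1, 5).
v_4 = A·v_3 = (2, 0, 2).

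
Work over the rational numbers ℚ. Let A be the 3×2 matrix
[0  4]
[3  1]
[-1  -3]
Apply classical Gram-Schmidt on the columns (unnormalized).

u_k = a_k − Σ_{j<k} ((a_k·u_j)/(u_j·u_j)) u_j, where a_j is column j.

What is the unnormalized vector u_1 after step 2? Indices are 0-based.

u_1 = (4, -4/5, -12/5)

Step 1: u_0 = a_0 = (0, 3, -1).
Step 2: u_1 = a_1 − (3/5)·u_0 = (4, -4/5, -12/5).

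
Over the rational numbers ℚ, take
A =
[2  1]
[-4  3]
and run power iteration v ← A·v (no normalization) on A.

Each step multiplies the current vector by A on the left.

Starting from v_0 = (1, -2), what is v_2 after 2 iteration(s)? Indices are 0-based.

v_2 = (-10, -30)

v_0 = (1, -2).
v_1 = A·v_0 = (0, -10).
v_2 = A·v_1 = (-10, -30).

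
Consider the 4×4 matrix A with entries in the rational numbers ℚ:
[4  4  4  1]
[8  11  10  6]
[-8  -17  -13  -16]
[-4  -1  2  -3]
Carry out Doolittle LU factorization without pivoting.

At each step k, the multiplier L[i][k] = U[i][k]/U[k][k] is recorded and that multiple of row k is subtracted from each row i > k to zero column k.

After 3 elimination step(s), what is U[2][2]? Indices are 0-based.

U[2][2] = 1

Step 1: pivot at (0,0) is 4.
  row1 ← row1 − (2)·row0  ⇒  L[1][0]=2, U row1=(0, 3, 2, 4)
  row2 ← row2 − (-2)·row0  ⇒  L[2][0]=-2, U row2=(0, -9, -5, -14)
  row3 ← row3 − (-1)·row0  ⇒  L[3][0]=-1, U row3=(0, 3, 6, -2)
Step 2: pivot at (1,1) is 3.
  row2 ← row2 − (-3)·row1  ⇒  L[2][1]=-3, U row2=(0, 0, 1, -2)
  row3 ← row3 − (1)·row1  ⇒  L[3][1]=1, U row3=(0, 0, 4, -6)
Step 3: pivot at (2,2) is 1.
  row3 ← row3 − (4)·row2  ⇒  L[3][2]=4, U row3=(0, 0, 0, 2)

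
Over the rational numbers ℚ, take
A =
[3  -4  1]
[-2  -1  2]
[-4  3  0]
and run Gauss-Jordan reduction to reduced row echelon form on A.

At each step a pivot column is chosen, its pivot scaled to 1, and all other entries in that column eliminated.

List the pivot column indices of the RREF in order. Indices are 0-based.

pivot columns: 0, 1, 2

pivot(0,0)=3: scale R0 → (1, -4/3, 1/3)
  clear (1,0): R1 −= (-2)R0 → (0, -11/3, 8/3)
  clear (2,0): R2 −= (-4)R0 → (0, -7/3, 4/3)
pivot(1,1)=-11/3: scale R1 → (0, 1, -8/11)
  clear (0,1): R0 −= (-4/3)R1 → (1, 0, -7/11)
  clear (2,1): R2 −= (-7/3)R1 → (0, 0, -4/11)
pivot(2,2)=-4/11: scale R2 → (0, 0, 1)
  clear (0,2): R0 −= (-7/11)R2 → (1, 0, 0)
  clear (1,2): R1 −= (-8/11)R2 → (0, 1, 0)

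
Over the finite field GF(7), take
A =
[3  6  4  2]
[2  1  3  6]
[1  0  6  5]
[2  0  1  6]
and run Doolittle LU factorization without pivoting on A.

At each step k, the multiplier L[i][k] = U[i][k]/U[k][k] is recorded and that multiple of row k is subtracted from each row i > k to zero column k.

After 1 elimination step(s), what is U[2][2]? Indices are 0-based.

U[2][2] = 0

Step 1: pivot at (0,0) is 3.
  row1 ← row1 − (3)·row0  ⇒  L[1][0]=3, U row1=(0, 4, 5, 0)
  row2 ← row2 − (5)·row0  ⇒  L[2][0]=5, U row2=(0, 5, 0, 2)
  row3 ← row3 − (3)·row0  ⇒  L[3][0]=3, U row3=(0, 3, 3, 0)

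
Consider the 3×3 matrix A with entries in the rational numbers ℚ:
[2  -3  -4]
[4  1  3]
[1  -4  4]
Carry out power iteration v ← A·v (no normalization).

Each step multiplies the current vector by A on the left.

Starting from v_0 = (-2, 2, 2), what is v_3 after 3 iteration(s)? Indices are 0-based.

v_3 = (282, -268, 180)

v_0 = (-2, 2, 2).
v_1 = A·v_0 = (-18, 0, -2).
v_2 = A·v_1 = (-28, -78, -26).
v_3 = A·v_2 = (282, -268, 180).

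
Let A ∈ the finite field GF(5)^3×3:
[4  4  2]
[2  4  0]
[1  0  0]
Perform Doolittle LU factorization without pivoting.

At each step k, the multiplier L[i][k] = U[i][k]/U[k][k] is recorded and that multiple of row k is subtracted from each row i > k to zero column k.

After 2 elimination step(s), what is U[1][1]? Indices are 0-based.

U[1][1] = 2

Step 1: pivot at (0,0) is 4.
  row1 ← row1 − (3)·row0  ⇒  L[1][0]=3, U row1=(0, 2, 4)
  row2 ← row2 − (4)·row0  ⇒  L[2][0]=4, U row2=(0, 4, 2)
Step 2: pivot at (1,1) is 2.
  row2 ← row2 − (2)·row1  ⇒  L[2][1]=2, U row2=(0, 0, 4)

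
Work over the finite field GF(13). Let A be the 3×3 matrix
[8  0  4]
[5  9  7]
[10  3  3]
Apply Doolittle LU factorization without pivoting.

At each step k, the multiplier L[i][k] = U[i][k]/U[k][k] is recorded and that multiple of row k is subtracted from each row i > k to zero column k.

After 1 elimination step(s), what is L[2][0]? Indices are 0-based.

k=0: U[0][0]=8
  eliminate (1,0): mult=12, new row 1: (0, 9, 11); set L[1][0]=12
  eliminate (2,0): mult=11, new row 2: (0, 3, 11); set L[2][0]=11

L[2][0] = 11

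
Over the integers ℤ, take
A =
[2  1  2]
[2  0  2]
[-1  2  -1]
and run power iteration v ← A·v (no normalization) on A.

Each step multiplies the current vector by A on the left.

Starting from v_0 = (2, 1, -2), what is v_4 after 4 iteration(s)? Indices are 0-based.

v_4 = (48, 42, -9)

v_0 = (2, 1, -2).
v_1 = A·v_0 = (1, 0, 2).
v_2 = A·v_1 = (6, 6, -3).
v_3 = A·v_2 = (12, 6, 9).
v_4 = A·v_3 = (48, 42, -9).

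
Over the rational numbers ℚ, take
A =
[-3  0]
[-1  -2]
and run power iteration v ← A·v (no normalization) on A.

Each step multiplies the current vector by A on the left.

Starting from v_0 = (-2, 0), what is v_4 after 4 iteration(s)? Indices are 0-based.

v_0 = (-2, 0).
v_1 = A·v_0 = (6, 2).
v_2 = A·v_1 = (-18, -10).
v_3 = A·v_2 = (54, 38).
v_4 = A·v_3 = (-162, -130).

v_4 = (-162, -130)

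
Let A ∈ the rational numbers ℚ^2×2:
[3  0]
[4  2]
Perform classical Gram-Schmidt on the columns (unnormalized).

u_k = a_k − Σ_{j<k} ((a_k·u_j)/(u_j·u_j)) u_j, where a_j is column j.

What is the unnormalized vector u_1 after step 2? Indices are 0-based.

u_1 = (-24/25, 18/25)

Step 1: u_0 = a_0 = (3, 4).
Step 2: u_1 = a_1 − (8/25)·u_0 = (-24/25, 18/25).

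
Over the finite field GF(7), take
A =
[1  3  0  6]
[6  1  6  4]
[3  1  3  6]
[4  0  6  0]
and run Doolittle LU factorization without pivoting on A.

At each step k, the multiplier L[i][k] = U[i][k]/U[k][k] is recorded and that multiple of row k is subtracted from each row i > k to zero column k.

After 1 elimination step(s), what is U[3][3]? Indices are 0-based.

[col 0] pivot 1
  R1 -= 6*R0 → (0, 4, 6, 3)  (L[1][0] := 6)
  R2 -= 3*R0 → (0, 6, 3, 2)  (L[2][0] := 3)
  R3 -= 4*R0 → (0, 2, 6, 4)  (L[3][0] := 4)

U[3][3] = 4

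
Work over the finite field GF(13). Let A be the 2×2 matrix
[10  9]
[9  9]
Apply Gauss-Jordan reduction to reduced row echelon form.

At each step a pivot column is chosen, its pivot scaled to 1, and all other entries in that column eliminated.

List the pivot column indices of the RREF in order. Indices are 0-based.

step 1: normalize row 0 (÷10) = (1, 10)
  row 1: subtract 9×row0 = (0, 10)
step 2: normalize row 1 (÷10) = (0, 1)
  row 0: subtract 10×row1 = (1, 0)

pivot columns: 0, 1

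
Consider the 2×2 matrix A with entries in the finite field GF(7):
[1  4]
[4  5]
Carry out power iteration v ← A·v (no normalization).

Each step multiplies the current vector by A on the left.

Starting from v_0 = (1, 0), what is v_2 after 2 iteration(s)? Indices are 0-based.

v_0 = (1, 0).
v_1 = A·v_0 = (1, 4).
v_2 = A·v_1 = (3, 3).

v_2 = (3, 3)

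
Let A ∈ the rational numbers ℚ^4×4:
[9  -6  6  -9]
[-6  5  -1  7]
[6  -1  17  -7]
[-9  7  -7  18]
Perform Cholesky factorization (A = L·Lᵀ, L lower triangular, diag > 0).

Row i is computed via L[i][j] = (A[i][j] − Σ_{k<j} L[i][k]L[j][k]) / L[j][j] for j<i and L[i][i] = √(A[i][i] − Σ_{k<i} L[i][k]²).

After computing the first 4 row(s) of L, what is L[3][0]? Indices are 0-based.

Step 1: L[0][0] = √(9) = 3.
  L[1][0] = (-6) / L[0][0] = -2.
Step 2: L[1][1] = √(1) = 1.
  L[2][0] = (6) / L[0][0] = 2.
  L[2][1] = (3) / L[1][1] = 3.
Step 3: L[2][2] = √(4) = 2.
  L[3][0] = (-9) / L[0][0] = -3.
  L[3][1] = (1) / L[1][1] = 1.
  L[3][2] = (-4) / L[2][2] = -2.
Step 4: L[3][3] = √(4) = 2.

L[3][0] = -3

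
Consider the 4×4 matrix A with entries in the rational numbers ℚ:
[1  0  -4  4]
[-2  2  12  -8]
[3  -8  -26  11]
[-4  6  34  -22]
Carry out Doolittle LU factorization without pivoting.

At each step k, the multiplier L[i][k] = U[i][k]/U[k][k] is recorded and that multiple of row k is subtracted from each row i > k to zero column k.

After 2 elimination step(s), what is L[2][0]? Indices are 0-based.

L[2][0] = 3

Step 1: pivot at (0,0) is 1.
  row1 ← row1 − (-2)·row0  ⇒  L[1][0]=-2, U row1=(0, 2, 4, 0)
  row2 ← row2 − (3)·row0  ⇒  L[2][0]=3, U row2=(0, -8, -14, -1)
  row3 ← row3 − (-4)·row0  ⇒  L[3][0]=-4, U row3=(0, 6, 18, -6)
Step 2: pivot at (1,1) is 2.
  row2 ← row2 − (-4)·row1  ⇒  L[2][1]=-4, U row2=(0, 0, 2, -1)
  row3 ← row3 − (3)·row1  ⇒  L[3][1]=3, U row3=(0, 0, 6, -6)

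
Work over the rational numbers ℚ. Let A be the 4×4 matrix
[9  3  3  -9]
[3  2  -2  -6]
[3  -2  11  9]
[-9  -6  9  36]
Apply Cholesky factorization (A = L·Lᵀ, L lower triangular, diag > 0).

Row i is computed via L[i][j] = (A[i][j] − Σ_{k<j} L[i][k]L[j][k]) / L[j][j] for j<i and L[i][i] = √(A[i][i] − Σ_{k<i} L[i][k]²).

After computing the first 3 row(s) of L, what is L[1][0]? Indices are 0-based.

Step 1: L[0][0] = √(9) = 3.
  L[1][0] = (3) / L[0][0] = 1.
Step 2: L[1][1] = √(1) = 1.
  L[2][0] = (3) / L[0][0] = 1.
  L[2][1] = (-3) / L[1][1] = -3.
Step 3: L[2][2] = √(1) = 1.

L[1][0] = 1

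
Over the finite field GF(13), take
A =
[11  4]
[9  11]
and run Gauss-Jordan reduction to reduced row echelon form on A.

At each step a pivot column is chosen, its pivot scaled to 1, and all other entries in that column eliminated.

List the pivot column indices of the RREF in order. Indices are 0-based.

pivot columns: 0, 1

step 1: normalize row 0 (÷11) = (1, 11)
  row 1: subtract 9×row0 = (0, 3)
step 2: normalize row 1 (÷3) = (0, 1)
  row 0: subtract 11×row1 = (1, 0)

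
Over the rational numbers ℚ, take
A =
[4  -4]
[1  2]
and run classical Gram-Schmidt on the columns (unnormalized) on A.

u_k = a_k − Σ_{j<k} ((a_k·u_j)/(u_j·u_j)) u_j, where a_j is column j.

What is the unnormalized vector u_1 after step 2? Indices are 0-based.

u_1 = (-12/17, 48/17)

Step 1: u_0 = a_0 = (4, 1).
Step 2: u_1 = a_1 − (-14/17)·u_0 = (-12/17, 48/17).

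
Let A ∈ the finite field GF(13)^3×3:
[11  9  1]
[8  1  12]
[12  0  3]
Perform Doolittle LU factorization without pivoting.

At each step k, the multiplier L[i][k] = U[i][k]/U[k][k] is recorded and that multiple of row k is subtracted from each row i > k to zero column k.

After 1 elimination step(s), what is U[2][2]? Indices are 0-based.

U[2][2] = 9

[col 0] pivot 11
  R1 -= 9*R0 → (0, 11, 3)  (L[1][0] := 9)
  R2 -= 7*R0 → (0, 2, 9)  (L[2][0] := 7)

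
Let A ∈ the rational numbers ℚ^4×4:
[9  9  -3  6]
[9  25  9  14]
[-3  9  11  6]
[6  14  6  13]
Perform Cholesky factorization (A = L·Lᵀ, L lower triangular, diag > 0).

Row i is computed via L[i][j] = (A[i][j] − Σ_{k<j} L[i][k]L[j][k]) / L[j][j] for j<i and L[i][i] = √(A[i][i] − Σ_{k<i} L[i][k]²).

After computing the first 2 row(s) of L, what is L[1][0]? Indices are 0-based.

Step 1: L[0][0] = √(9) = 3.
  L[1][0] = (9) / L[0][0] = 3.
Step 2: L[1][1] = √(16) = 4.

L[1][0] = 3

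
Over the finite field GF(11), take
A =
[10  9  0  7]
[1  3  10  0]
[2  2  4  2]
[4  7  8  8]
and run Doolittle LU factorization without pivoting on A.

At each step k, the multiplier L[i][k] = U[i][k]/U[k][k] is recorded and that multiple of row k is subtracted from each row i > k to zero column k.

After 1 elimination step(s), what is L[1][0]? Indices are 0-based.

L[1][0] = 10

Step 1: pivot at (0,0) is 10.
  row1 ← row1 − (10)·row0  ⇒  L[1][0]=10, U row1=(0, 1, 10, 7)
  row2 ← row2 − (9)·row0  ⇒  L[2][0]=9, U row2=(0, 9, 4, 5)
  row3 ← row3 − (7)·row0  ⇒  L[3][0]=7, U row3=(0, 10, 8, 3)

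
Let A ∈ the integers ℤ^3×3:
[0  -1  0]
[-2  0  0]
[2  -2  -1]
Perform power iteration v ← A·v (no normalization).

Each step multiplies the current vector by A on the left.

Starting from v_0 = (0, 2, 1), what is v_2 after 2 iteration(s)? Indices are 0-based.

v_2 = (0, 4, 1)

v_0 = (0, 2, 1).
v_1 = A·v_0 = (-2, 0, -5).
v_2 = A·v_1 = (0, 4, 1).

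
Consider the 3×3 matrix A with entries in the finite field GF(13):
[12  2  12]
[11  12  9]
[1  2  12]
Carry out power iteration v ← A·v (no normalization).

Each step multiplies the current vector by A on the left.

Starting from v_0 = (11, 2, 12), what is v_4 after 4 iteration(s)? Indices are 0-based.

v_4 = (10, 5, 2)

v_0 = (11, 2, 12).
v_1 = A·v_0 = (7, 6, 3).
v_2 = A·v_1 = (2, 7, 3).
v_3 = A·v_2 = (9, 3, 0).
v_4 = A·v_3 = (10, 5, 2).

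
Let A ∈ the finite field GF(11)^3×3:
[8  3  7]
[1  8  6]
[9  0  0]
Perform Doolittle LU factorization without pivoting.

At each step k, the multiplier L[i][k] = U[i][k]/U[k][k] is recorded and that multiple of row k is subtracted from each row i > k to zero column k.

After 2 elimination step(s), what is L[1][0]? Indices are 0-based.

L[1][0] = 7

k=0: U[0][0]=8
  eliminate (1,0): mult=7, new row 1: (0, 9, 1); set L[1][0]=7
  eliminate (2,0): mult=8, new row 2: (0, 9, 10); set L[2][0]=8
k=1: U[1][1]=9
  eliminate (2,1): mult=1, new row 2: (0, 0, 9); set L[2][1]=1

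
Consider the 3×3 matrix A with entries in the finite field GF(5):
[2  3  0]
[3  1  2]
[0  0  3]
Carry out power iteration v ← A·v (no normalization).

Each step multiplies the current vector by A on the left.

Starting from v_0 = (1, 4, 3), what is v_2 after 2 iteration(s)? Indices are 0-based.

v_0 = (1, 4, 3).
v_1 = A·v_0 = (4, 3, 4).
v_2 = A·v_1 = (2, 3, 2).

v_2 = (2, 3, 2)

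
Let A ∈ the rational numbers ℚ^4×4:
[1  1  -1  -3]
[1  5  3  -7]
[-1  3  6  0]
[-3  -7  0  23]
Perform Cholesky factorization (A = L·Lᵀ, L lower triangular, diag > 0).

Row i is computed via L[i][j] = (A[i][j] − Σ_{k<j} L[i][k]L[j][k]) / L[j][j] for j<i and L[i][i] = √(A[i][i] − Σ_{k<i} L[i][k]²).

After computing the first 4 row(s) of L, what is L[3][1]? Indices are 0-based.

Step 1: L[0][0] = √(1) = 1.
  L[1][0] = (1) / L[0][0] = 1.
Step 2: L[1][1] = √(4) = 2.
  L[2][0] = (-1) / L[0][0] = -1.
  L[2][1] = (4) / L[1][1] = 2.
Step 3: L[2][2] = √(1) = 1.
  L[3][0] = (-3) / L[0][0] = -3.
  L[3][1] = (-4) / L[1][1] = -2.
  L[3][2] = (1) / L[2][2] = 1.
Step 4: L[3][3] = √(9) = 3.

L[3][1] = -2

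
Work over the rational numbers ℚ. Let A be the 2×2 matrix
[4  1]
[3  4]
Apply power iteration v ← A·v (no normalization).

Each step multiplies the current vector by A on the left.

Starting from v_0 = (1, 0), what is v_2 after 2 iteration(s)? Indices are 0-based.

v_2 = (19, 24)

v_0 = (1, 0).
v_1 = A·v_0 = (4, 3).
v_2 = A·v_1 = (19, 24).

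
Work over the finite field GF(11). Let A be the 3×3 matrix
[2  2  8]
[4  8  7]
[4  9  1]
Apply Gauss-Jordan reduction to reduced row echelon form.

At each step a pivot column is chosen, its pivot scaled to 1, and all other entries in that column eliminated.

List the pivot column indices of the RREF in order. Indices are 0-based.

[1] R0 /= 2  ⇒  (1, 1, 4)
     R1 -= 4·R0  ⇒  (0, 4, 2)
     R2 -= 4·R0  ⇒  (0, 5, 7)
[2] R1 /= 4  ⇒  (0, 1, 6)
     R0 -= 1·R1  ⇒  (1, 0, 9)
     R2 -= 5·R1  ⇒  (0, 0, 10)
[3] R2 /= 10  ⇒  (0, 0, 1)
     R0 -= 9·R2  ⇒  (1, 0, 0)
     R1 -= 6·R2  ⇒  (0, 1, 0)

pivot columns: 0, 1, 2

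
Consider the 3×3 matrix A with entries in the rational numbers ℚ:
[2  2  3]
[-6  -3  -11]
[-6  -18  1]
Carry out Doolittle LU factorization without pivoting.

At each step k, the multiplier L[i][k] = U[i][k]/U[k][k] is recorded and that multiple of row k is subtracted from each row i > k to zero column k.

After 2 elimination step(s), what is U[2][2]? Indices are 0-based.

U[2][2] = 2

[col 0] pivot 2
  R1 -= -3*R0 → (0, 3, -2)  (L[1][0] := -3)
  R2 -= -3*R0 → (0, -12, 10)  (L[2][0] := -3)
[col 1] pivot 3
  R2 -= -4*R1 → (0, 0, 2)  (L[2][1] := -4)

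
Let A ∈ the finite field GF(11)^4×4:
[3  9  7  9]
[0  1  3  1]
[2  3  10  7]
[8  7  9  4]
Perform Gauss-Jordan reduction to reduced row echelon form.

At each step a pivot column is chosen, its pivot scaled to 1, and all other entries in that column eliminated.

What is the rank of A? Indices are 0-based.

rank = 4

[1] R0 /= 3  ⇒  (1, 3, 6, 3)
     R2 -= 2·R0  ⇒  (0, 8, 9, 1)
     R3 -= 8·R0  ⇒  (0, 5, 5, 2)
[2] R1 /= 1  ⇒  (0, 1, 3, 1)
     R0 -= 3·R1  ⇒  (1, 0, 8, 0)
     R2 -= 8·R1  ⇒  (0, 0, 7, 4)
     R3 -= 5·R1  ⇒  (0, 0, 1, 8)
[3] R2 /= 7  ⇒  (0, 0, 1, 10)
     R0 -= 8·R2  ⇒  (1, 0, 0, 8)
     R1 -= 3·R2  ⇒  (0, 1, 0, 4)
     R3 -= 1·R2  ⇒  (0, 0, 0, 9)
[4] R3 /= 9  ⇒  (0, 0, 0, 1)
     R0 -= 8·R3  ⇒  (1, 0, 0, 0)
     R1 -= 4·R3  ⇒  (0, 1, 0, 0)
     R2 -= 10·R3  ⇒  (0, 0, 1, 0)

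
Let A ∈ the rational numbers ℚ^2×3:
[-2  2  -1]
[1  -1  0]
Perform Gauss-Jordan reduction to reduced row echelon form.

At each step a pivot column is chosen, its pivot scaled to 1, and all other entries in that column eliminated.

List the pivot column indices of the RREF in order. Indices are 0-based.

pivot columns: 0, 2

step 1: normalize row 0 (÷-2) = (1, -1, 1/2)
  row 1: subtract 1×row0 = (0, 0, -1/2)
skip col 1 (zero from row 1)
step 2: normalize row 1 (÷-1/2) = (0, 0, 1)
  row 0: subtract 1/2×row1 = (1, -1, 0)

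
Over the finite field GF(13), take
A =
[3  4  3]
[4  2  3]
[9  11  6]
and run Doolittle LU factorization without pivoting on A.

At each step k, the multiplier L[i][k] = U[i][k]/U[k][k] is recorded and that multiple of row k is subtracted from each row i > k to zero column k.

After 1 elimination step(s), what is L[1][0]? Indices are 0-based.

[col 0] pivot 3
  R1 -= 10*R0 → (0, 1, 12)  (L[1][0] := 10)
  R2 -= 3*R0 → (0, 12, 10)  (L[2][0] := 3)

L[1][0] = 10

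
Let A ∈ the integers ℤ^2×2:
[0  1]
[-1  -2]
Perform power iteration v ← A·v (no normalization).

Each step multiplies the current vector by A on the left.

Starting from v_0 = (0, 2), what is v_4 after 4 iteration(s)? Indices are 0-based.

v_4 = (-8, 10)

v_0 = (0, 2).
v_1 = A·v_0 = (2, -4).
v_2 = A·v_1 = (-4, 6).
v_3 = A·v_2 = (6, -8).
v_4 = A·v_3 = (-8, 10).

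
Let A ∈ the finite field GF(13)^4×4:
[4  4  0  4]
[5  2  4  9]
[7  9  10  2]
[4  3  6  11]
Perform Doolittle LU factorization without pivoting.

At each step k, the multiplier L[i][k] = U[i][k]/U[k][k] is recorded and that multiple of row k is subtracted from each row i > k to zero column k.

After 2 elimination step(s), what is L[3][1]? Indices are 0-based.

[col 0] pivot 4
  R1 -= 11*R0 → (0, 10, 4, 4)  (L[1][0] := 11)
  R2 -= 5*R0 → (0, 2, 10, 8)  (L[2][0] := 5)
  R3 -= 1*R0 → (0, 12, 6, 7)  (L[3][0] := 1)
[col 1] pivot 10
  R2 -= 8*R1 → (0, 0, 4, 2)  (L[2][1] := 8)
  R3 -= 9*R1 → (0, 0, 9, 10)  (L[3][1] := 9)

L[3][1] = 9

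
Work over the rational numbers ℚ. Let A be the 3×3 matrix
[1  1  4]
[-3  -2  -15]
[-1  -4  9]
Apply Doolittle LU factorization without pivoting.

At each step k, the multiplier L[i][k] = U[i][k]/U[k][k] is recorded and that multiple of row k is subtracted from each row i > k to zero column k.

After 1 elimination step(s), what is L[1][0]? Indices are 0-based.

L[1][0] = -3

[col 0] pivot 1
  R1 -= -3*R0 → (0, 1, -3)  (L[1][0] := -3)
  R2 -= -1*R0 → (0, -3, 13)  (L[2][0] := -1)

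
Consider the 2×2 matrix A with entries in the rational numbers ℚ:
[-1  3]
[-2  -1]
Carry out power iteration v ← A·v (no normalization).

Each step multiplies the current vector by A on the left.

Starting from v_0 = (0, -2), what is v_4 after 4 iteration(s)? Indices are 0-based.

v_4 = (-120, -2)

v_0 = (0, -2).
v_1 = A·v_0 = (-6, 2).
v_2 = A·v_1 = (12, 10).
v_3 = A·v_2 = (18, -34).
v_4 = A·v_3 = (-120, -2).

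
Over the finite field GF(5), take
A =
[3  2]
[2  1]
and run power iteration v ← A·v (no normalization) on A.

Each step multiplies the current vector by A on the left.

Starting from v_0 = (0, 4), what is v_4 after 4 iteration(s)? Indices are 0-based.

v_4 = (1, 1)

v_0 = (0, 4).
v_1 = A·v_0 = (3, 4).
v_2 = A·v_1 = (2, 0).
v_3 = A·v_2 = (1, 4).
v_4 = A·v_3 = (1, 1).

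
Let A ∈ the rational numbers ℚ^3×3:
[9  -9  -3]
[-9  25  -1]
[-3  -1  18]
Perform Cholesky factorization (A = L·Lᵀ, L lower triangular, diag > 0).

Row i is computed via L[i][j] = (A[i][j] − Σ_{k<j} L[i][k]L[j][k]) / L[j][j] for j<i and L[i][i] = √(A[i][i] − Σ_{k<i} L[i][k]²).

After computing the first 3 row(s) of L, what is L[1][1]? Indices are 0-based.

L[1][1] = 4

Step 1: L[0][0] = √(9) = 3.
  L[1][0] = (-9) / L[0][0] = -3.
Step 2: L[1][1] = √(16) = 4.
  L[2][0] = (-3) / L[0][0] = -1.
  L[2][1] = (-4) / L[1][1] = -1.
Step 3: L[2][2] = √(16) = 4.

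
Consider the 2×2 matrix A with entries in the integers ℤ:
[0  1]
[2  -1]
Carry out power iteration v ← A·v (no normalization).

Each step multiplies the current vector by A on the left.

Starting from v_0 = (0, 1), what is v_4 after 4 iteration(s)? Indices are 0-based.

v_0 = (0, 1).
v_1 = A·v_0 = (1, -1).
v_2 = A·v_1 = (-1, 3).
v_3 = A·v_2 = (3, -5).
v_4 = A·v_3 = (-5, 11).

v_4 = (-5, 11)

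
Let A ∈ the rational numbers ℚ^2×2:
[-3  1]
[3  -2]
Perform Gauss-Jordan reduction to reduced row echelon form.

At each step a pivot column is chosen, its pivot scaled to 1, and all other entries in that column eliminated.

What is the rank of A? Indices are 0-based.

step 1: normalize row 0 (÷-3) = (1, -1/3)
  row 1: subtract 3×row0 = (0, -1)
step 2: normalize row 1 (÷-1) = (0, 1)
  row 0: subtract -1/3×row1 = (1, 0)

rank = 2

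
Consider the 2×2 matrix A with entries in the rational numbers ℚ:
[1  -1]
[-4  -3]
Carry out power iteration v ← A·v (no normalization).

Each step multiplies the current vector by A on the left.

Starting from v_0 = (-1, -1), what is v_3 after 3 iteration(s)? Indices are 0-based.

v_3 = (14, 91)

v_0 = (-1, -1).
v_1 = A·v_0 = (0, 7).
v_2 = A·v_1 = (-7, -21).
v_3 = A·v_2 = (14, 91).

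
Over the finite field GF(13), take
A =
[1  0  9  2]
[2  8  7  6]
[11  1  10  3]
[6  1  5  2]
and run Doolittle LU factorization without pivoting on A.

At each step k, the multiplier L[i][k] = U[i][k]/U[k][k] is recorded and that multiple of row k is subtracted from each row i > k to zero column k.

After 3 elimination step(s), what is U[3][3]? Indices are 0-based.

U[3][3] = 7

Step 1: pivot at (0,0) is 1.
  row1 ← row1 − (2)·row0  ⇒  L[1][0]=2, U row1=(0, 8, 2, 2)
  row2 ← row2 − (11)·row0  ⇒  L[2][0]=11, U row2=(0, 1, 2, 7)
  row3 ← row3 − (6)·row0  ⇒  L[3][0]=6, U row3=(0, 1, 3, 3)
Step 2: pivot at (1,1) is 8.
  row2 ← row2 − (5)·row1  ⇒  L[2][1]=5, U row2=(0, 0, 5, 10)
  row3 ← row3 − (5)·row1  ⇒  L[3][1]=5, U row3=(0, 0, 6, 6)
Step 3: pivot at (2,2) is 5.
  row3 ← row3 − (9)·row2  ⇒  L[3][2]=9, U row3=(0, 0, 0, 7)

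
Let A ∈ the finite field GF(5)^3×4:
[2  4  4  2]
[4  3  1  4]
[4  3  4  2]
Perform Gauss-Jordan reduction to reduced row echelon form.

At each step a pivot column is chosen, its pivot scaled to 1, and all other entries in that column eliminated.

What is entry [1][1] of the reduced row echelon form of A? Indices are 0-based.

step 1: normalize row 0 (÷2) = (1, 2, 2, 1)
  row 1: subtract 4×row0 = (0, 0, 3, 0)
  row 2: subtract 4×row0 = (0, 0, 1, 3)
skip col 1 (zero from row 1)
step 2: normalize row 1 (÷3) = (0, 0, 1, 0)
  row 0: subtract 2×row1 = (1, 2, 0, 1)
  row 2: subtract 1×row1 = (0, 0, 0, 3)
step 3: normalize row 2 (÷3) = (0, 0, 0, 1)
  row 0: subtract 1×row2 = (1, 2, 0, 0)

M[1][1] = 0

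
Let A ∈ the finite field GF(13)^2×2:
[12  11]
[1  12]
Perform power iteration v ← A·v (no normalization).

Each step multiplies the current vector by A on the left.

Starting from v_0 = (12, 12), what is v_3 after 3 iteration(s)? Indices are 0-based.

v_0 = (12, 12).
v_1 = A·v_0 = (3, 0).
v_2 = A·v_1 = (10, 3).
v_3 = A·v_2 = (10, 7).

v_3 = (10, 7)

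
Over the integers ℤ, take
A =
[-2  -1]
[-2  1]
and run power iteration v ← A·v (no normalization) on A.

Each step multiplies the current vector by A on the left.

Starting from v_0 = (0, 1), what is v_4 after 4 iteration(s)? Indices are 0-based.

v_0 = (0, 1).
v_1 = A·v_0 = (-1, 1).
v_2 = A·v_1 = (1, 3).
v_3 = A·v_2 = (-5, 1).
v_4 = A·v_3 = (9, 11).

v_4 = (9, 11)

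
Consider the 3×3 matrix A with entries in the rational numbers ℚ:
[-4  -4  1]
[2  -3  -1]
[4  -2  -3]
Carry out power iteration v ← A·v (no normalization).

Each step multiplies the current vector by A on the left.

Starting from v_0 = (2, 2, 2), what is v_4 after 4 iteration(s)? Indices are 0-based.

v_4 = (602, -1638, -2814)

v_0 = (2, 2, 2).
v_1 = A·v_0 = (-14, -4, -2).
v_2 = A·v_1 = (70, -14, -42).
v_3 = A·v_2 = (-266, 224, 434).
v_4 = A·v_3 = (602, -1638, -2814).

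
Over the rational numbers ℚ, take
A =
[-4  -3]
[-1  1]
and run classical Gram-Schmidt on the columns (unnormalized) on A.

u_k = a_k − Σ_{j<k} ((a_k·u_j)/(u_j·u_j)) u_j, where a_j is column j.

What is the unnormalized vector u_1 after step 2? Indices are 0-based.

u_1 = (-7/17, 28/17)

Step 1: u_0 = a_0 = (-4, -1).
Step 2: u_1 = a_1 − (11/17)·u_0 = (-7/17, 28/17).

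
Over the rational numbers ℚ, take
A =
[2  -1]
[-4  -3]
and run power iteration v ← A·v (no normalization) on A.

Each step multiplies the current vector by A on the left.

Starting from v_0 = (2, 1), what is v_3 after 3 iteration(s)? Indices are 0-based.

v_0 = (2, 1).
v_1 = A·v_0 = (3, -11).
v_2 = A·v_1 = (17, 21).
v_3 = A·v_2 = (13, -131).

v_3 = (13, -131)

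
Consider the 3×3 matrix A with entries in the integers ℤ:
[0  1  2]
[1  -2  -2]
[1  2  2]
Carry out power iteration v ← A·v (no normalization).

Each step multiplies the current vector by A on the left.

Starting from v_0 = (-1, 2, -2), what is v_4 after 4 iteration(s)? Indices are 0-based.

v_4 = (-17, 2, -22)

v_0 = (-1, 2, -2).
v_1 = A·v_0 = (-2, -1, -1).
v_2 = A·v_1 = (-3, 2, -6).
v_3 = A·v_2 = (-10, 5, -11).
v_4 = A·v_3 = (-17, 2, -22).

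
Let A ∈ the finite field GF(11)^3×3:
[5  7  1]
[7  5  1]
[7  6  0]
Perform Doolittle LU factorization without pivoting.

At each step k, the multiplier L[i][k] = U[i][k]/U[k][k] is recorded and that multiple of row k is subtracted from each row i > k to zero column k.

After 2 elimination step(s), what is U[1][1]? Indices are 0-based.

Step 1: pivot at (0,0) is 5.
  row1 ← row1 − (8)·row0  ⇒  L[1][0]=8, U row1=(0, 4, 4)
  row2 ← row2 − (8)·row0  ⇒  L[2][0]=8, U row2=(0, 5, 3)
Step 2: pivot at (1,1) is 4.
  row2 ← row2 − (4)·row1  ⇒  L[2][1]=4, U row2=(0, 0, 9)

U[1][1] = 4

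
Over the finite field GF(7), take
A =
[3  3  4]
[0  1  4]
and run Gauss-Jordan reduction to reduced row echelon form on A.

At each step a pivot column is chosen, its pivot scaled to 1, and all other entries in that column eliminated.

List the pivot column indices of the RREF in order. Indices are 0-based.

pivot columns: 0, 1

[1] R0 /= 3  ⇒  (1, 1, 6)
[2] R1 /= 1  ⇒  (0, 1, 4)
     R0 -= 1·R1  ⇒  (1, 0, 2)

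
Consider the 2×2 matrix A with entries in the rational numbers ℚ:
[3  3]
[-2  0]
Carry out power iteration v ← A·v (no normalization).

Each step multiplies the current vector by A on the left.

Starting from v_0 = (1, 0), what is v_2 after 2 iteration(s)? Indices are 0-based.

v_0 = (1, 0).
v_1 = A·v_0 = (3, -2).
v_2 = A·v_1 = (3, -6).

v_2 = (3, -6)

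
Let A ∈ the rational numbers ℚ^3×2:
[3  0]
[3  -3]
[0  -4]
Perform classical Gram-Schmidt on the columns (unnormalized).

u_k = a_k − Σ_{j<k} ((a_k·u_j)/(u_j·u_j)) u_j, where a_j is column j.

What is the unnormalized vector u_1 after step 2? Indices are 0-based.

u_1 = (3/2, -3/2, -4)

Step 1: u_0 = a_0 = (3, 3, 0).
Step 2: u_1 = a_1 − (-1/2)·u_0 = (3/2, -3/2, -4).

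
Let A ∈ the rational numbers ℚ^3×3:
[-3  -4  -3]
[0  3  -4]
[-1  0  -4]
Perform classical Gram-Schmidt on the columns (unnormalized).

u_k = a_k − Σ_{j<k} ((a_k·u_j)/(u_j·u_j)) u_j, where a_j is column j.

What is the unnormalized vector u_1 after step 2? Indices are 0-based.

Step 1: u_0 = a_0 = (-3, 0, -1).
Step 2: u_1 = a_1 − (6/5)·u_0 = (-2/5, 3, 6/5).

u_1 = (-2/5, 3, 6/5)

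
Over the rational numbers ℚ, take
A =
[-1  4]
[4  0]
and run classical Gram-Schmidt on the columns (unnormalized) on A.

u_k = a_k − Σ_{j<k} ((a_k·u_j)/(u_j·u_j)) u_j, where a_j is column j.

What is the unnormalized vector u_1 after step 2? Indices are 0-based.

Step 1: u_0 = a_0 = (-1, 4).
Step 2: u_1 = a_1 − (-4/17)·u_0 = (64/17, 16/17).

u_1 = (64/17, 16/17)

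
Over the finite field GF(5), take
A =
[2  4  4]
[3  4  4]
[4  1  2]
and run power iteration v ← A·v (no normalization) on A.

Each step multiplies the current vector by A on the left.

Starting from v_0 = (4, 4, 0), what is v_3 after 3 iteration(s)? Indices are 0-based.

v_0 = (4, 4, 0).
v_1 = A·v_0 = (4, 3, 0).
v_2 = A·v_1 = (0, 4, 4).
v_3 = A·v_2 = (2, 2, 2).

v_3 = (2, 2, 2)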